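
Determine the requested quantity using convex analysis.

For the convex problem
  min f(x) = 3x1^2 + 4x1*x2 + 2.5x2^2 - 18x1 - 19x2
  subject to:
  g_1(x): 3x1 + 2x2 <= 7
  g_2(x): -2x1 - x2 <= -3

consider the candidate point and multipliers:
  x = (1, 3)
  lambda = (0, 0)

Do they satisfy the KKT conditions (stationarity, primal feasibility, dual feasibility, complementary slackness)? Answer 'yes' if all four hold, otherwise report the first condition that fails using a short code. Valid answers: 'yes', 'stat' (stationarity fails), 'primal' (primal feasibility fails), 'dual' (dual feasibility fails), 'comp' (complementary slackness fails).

Gradient of f: grad f(x) = Q x + c = (0, 0)
Constraint values g_i(x) = a_i^T x - b_i:
  g_1((1, 3)) = 2
  g_2((1, 3)) = -2
Stationarity residual: grad f(x) + sum_i lambda_i a_i = (0, 0)
  -> stationarity OK
Primal feasibility (all g_i <= 0): FAILS
Dual feasibility (all lambda_i >= 0): OK
Complementary slackness (lambda_i * g_i(x) = 0 for all i): OK

Verdict: the first failing condition is primal_feasibility -> primal.

primal


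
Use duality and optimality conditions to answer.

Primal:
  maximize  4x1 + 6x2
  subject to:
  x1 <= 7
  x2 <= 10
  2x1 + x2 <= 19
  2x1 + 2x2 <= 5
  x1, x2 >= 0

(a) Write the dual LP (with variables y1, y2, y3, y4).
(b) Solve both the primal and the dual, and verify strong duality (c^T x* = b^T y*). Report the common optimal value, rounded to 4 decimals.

The standard primal-dual pair for 'max c^T x s.t. A x <= b, x >= 0' is:
  Dual:  min b^T y  s.t.  A^T y >= c,  y >= 0.

So the dual LP is:
  minimize  7y1 + 10y2 + 19y3 + 5y4
  subject to:
    y1 + 2y3 + 2y4 >= 4
    y2 + y3 + 2y4 >= 6
    y1, y2, y3, y4 >= 0

Solving the primal: x* = (0, 2.5).
  primal value c^T x* = 15.
Solving the dual: y* = (0, 0, 0, 3).
  dual value b^T y* = 15.
Strong duality: c^T x* = b^T y*. Confirmed.

15


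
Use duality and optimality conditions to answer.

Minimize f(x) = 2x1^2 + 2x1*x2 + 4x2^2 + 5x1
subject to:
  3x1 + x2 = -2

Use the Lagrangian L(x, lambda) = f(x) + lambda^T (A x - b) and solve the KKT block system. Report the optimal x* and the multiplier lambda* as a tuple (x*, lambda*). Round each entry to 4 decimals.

Form the Lagrangian:
  L(x, lambda) = (1/2) x^T Q x + c^T x + lambda^T (A x - b)
Stationarity (grad_x L = 0): Q x + c + A^T lambda = 0.
Primal feasibility: A x = b.

This gives the KKT block system:
  [ Q   A^T ] [ x     ]   [-c ]
  [ A    0  ] [ lambda ] = [ b ]

Solving the linear system:
  x*      = (-0.7656, 0.2969)
  lambda* = (-0.8438)
  f(x*)   = -2.7578

x* = (-0.7656, 0.2969), lambda* = (-0.8438)


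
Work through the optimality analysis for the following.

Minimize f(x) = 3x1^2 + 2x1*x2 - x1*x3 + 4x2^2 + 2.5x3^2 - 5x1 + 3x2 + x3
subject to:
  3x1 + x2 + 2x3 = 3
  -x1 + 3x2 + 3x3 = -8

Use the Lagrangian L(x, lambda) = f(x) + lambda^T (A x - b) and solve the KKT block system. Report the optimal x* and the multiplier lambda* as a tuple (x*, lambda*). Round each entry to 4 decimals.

Form the Lagrangian:
  L(x, lambda) = (1/2) x^T Q x + c^T x + lambda^T (A x - b)
Stationarity (grad_x L = 0): Q x + c + A^T lambda = 0.
Primal feasibility: A x = b.

This gives the KKT block system:
  [ Q   A^T ] [ x     ]   [-c ]
  [ A    0  ] [ lambda ] = [ b ]

Solving the linear system:
  x*      = (1.8827, -1.43, -0.6091)
  lambda* = (-0.7462, 1.8069)
  f(x*)   = 1.1905

x* = (1.8827, -1.43, -0.6091), lambda* = (-0.7462, 1.8069)


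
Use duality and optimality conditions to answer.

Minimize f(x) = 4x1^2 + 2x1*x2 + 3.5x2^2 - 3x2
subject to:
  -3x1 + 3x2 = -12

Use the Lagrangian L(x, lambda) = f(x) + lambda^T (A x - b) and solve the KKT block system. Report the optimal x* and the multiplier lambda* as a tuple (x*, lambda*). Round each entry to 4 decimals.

Form the Lagrangian:
  L(x, lambda) = (1/2) x^T Q x + c^T x + lambda^T (A x - b)
Stationarity (grad_x L = 0): Q x + c + A^T lambda = 0.
Primal feasibility: A x = b.

This gives the KKT block system:
  [ Q   A^T ] [ x     ]   [-c ]
  [ A    0  ] [ lambda ] = [ b ]

Solving the linear system:
  x*      = (2.0526, -1.9474)
  lambda* = (4.1754)
  f(x*)   = 27.9737

x* = (2.0526, -1.9474), lambda* = (4.1754)


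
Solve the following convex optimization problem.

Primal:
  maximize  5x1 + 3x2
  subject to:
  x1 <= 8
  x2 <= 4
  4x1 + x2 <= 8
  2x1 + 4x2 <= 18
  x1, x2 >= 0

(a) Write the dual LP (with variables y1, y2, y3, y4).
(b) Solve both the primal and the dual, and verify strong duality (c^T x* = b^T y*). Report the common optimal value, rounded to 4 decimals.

The standard primal-dual pair for 'max c^T x s.t. A x <= b, x >= 0' is:
  Dual:  min b^T y  s.t.  A^T y >= c,  y >= 0.

So the dual LP is:
  minimize  8y1 + 4y2 + 8y3 + 18y4
  subject to:
    y1 + 4y3 + 2y4 >= 5
    y2 + y3 + 4y4 >= 3
    y1, y2, y3, y4 >= 0

Solving the primal: x* = (1, 4).
  primal value c^T x* = 17.
Solving the dual: y* = (0, 1.75, 1.25, 0).
  dual value b^T y* = 17.
Strong duality: c^T x* = b^T y*. Confirmed.

17


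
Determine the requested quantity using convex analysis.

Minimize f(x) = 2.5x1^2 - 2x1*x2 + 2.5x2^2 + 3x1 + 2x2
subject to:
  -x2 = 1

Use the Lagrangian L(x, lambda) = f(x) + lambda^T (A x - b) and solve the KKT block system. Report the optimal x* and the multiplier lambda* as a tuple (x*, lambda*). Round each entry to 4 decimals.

Form the Lagrangian:
  L(x, lambda) = (1/2) x^T Q x + c^T x + lambda^T (A x - b)
Stationarity (grad_x L = 0): Q x + c + A^T lambda = 0.
Primal feasibility: A x = b.

This gives the KKT block system:
  [ Q   A^T ] [ x     ]   [-c ]
  [ A    0  ] [ lambda ] = [ b ]

Solving the linear system:
  x*      = (-1, -1)
  lambda* = (-1)
  f(x*)   = -2

x* = (-1, -1), lambda* = (-1)


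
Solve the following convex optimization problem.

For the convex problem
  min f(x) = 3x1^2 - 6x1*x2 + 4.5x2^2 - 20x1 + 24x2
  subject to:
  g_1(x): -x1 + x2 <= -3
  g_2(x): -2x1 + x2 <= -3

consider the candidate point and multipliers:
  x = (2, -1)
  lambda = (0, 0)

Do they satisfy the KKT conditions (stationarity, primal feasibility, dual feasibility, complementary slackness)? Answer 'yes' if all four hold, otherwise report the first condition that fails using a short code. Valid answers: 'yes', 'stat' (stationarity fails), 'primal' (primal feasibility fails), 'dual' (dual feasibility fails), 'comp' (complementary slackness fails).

Gradient of f: grad f(x) = Q x + c = (-2, 3)
Constraint values g_i(x) = a_i^T x - b_i:
  g_1((2, -1)) = 0
  g_2((2, -1)) = -2
Stationarity residual: grad f(x) + sum_i lambda_i a_i = (-2, 3)
  -> stationarity FAILS
Primal feasibility (all g_i <= 0): OK
Dual feasibility (all lambda_i >= 0): OK
Complementary slackness (lambda_i * g_i(x) = 0 for all i): OK

Verdict: the first failing condition is stationarity -> stat.

stat


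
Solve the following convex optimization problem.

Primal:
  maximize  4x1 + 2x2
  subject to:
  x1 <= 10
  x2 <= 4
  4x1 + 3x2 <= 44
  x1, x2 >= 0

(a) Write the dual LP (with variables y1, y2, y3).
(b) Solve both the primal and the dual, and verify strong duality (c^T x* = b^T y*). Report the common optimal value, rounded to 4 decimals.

The standard primal-dual pair for 'max c^T x s.t. A x <= b, x >= 0' is:
  Dual:  min b^T y  s.t.  A^T y >= c,  y >= 0.

So the dual LP is:
  minimize  10y1 + 4y2 + 44y3
  subject to:
    y1 + 4y3 >= 4
    y2 + 3y3 >= 2
    y1, y2, y3 >= 0

Solving the primal: x* = (10, 1.3333).
  primal value c^T x* = 42.6667.
Solving the dual: y* = (1.3333, 0, 0.6667).
  dual value b^T y* = 42.6667.
Strong duality: c^T x* = b^T y*. Confirmed.

42.6667


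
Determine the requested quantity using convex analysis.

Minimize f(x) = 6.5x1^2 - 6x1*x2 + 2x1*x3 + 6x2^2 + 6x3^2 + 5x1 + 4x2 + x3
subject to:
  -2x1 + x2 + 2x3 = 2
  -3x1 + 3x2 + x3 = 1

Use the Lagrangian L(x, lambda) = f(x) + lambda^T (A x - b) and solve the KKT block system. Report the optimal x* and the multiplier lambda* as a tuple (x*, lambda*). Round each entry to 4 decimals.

Form the Lagrangian:
  L(x, lambda) = (1/2) x^T Q x + c^T x + lambda^T (A x - b)
Stationarity (grad_x L = 0): Q x + c + A^T lambda = 0.
Primal feasibility: A x = b.

This gives the KKT block system:
  [ Q   A^T ] [ x     ]   [-c ]
  [ A    0  ] [ lambda ] = [ b ]

Solving the linear system:
  x*      = (-1.0112, -0.809, 0.3933)
  lambda* = (-2.1461, 0.5955)
  f(x*)   = -2.1011

x* = (-1.0112, -0.809, 0.3933), lambda* = (-2.1461, 0.5955)


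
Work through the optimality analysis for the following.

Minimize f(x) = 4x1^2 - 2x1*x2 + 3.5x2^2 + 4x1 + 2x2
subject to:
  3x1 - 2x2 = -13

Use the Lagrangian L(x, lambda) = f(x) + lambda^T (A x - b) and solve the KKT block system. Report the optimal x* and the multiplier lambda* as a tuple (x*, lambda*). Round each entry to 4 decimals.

Form the Lagrangian:
  L(x, lambda) = (1/2) x^T Q x + c^T x + lambda^T (A x - b)
Stationarity (grad_x L = 0): Q x + c + A^T lambda = 0.
Primal feasibility: A x = b.

This gives the KKT block system:
  [ Q   A^T ] [ x     ]   [-c ]
  [ A    0  ] [ lambda ] = [ b ]

Solving the linear system:
  x*      = (-3.507, 1.2394)
  lambda* = (8.8451)
  f(x*)   = 51.7183

x* = (-3.507, 1.2394), lambda* = (8.8451)


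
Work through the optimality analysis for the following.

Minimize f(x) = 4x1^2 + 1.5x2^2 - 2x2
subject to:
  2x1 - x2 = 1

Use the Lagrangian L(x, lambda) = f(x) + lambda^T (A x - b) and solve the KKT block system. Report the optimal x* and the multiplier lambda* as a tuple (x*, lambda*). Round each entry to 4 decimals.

Form the Lagrangian:
  L(x, lambda) = (1/2) x^T Q x + c^T x + lambda^T (A x - b)
Stationarity (grad_x L = 0): Q x + c + A^T lambda = 0.
Primal feasibility: A x = b.

This gives the KKT block system:
  [ Q   A^T ] [ x     ]   [-c ]
  [ A    0  ] [ lambda ] = [ b ]

Solving the linear system:
  x*      = (0.5, 0)
  lambda* = (-2)
  f(x*)   = 1

x* = (0.5, 0), lambda* = (-2)


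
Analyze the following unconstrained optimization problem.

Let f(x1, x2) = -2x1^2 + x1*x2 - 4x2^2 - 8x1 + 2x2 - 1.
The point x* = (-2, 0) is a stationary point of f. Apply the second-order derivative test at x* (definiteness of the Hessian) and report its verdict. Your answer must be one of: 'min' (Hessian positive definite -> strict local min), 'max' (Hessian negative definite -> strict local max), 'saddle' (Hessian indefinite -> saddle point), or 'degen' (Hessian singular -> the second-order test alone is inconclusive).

Compute the Hessian H = grad^2 f:
  H = [[-4, 1], [1, -8]]
Verify stationarity: grad f(x*) = H x* + g = (0, 0).
Eigenvalues of H: -8.2361, -3.7639.
Both eigenvalues < 0, so H is negative definite -> x* is a strict local max.

max


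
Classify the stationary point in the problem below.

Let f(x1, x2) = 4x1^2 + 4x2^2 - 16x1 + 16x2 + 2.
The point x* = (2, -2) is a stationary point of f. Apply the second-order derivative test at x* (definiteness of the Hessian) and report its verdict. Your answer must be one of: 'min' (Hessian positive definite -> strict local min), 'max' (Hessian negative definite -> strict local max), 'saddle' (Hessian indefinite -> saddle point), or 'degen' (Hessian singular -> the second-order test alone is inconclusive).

Compute the Hessian H = grad^2 f:
  H = [[8, 0], [0, 8]]
Verify stationarity: grad f(x*) = H x* + g = (0, 0).
Eigenvalues of H: 8, 8.
Both eigenvalues > 0, so H is positive definite -> x* is a strict local min.

min


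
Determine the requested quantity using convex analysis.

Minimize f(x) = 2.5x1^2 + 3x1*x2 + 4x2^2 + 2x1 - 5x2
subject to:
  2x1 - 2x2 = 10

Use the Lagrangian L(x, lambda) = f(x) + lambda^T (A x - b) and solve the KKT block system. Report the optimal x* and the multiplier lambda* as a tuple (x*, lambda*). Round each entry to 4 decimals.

Form the Lagrangian:
  L(x, lambda) = (1/2) x^T Q x + c^T x + lambda^T (A x - b)
Stationarity (grad_x L = 0): Q x + c + A^T lambda = 0.
Primal feasibility: A x = b.

This gives the KKT block system:
  [ Q   A^T ] [ x     ]   [-c ]
  [ A    0  ] [ lambda ] = [ b ]

Solving the linear system:
  x*      = (3.0526, -1.9474)
  lambda* = (-5.7105)
  f(x*)   = 36.4737

x* = (3.0526, -1.9474), lambda* = (-5.7105)


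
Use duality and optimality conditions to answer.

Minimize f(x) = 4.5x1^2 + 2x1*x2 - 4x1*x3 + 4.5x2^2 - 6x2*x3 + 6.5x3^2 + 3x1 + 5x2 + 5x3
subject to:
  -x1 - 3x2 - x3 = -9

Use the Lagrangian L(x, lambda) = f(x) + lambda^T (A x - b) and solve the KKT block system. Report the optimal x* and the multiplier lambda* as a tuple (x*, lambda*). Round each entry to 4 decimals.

Form the Lagrangian:
  L(x, lambda) = (1/2) x^T Q x + c^T x + lambda^T (A x - b)
Stationarity (grad_x L = 0): Q x + c + A^T lambda = 0.
Primal feasibility: A x = b.

This gives the KKT block system:
  [ Q   A^T ] [ x     ]   [-c ]
  [ A    0  ] [ lambda ] = [ b ]

Solving the linear system:
  x*      = (0.4532, 2.3967, 1.3568)
  lambda* = (6.4453)
  f(x*)   = 39.0671

x* = (0.4532, 2.3967, 1.3568), lambda* = (6.4453)


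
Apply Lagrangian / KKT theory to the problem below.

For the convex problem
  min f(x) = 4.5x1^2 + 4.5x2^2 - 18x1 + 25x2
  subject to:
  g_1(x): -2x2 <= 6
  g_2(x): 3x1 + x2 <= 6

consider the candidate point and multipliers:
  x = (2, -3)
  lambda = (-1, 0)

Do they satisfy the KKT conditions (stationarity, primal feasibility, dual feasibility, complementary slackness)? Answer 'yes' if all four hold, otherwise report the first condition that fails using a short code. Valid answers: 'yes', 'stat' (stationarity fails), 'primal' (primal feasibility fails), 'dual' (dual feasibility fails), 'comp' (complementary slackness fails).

Gradient of f: grad f(x) = Q x + c = (0, -2)
Constraint values g_i(x) = a_i^T x - b_i:
  g_1((2, -3)) = 0
  g_2((2, -3)) = -3
Stationarity residual: grad f(x) + sum_i lambda_i a_i = (0, 0)
  -> stationarity OK
Primal feasibility (all g_i <= 0): OK
Dual feasibility (all lambda_i >= 0): FAILS
Complementary slackness (lambda_i * g_i(x) = 0 for all i): OK

Verdict: the first failing condition is dual_feasibility -> dual.

dual


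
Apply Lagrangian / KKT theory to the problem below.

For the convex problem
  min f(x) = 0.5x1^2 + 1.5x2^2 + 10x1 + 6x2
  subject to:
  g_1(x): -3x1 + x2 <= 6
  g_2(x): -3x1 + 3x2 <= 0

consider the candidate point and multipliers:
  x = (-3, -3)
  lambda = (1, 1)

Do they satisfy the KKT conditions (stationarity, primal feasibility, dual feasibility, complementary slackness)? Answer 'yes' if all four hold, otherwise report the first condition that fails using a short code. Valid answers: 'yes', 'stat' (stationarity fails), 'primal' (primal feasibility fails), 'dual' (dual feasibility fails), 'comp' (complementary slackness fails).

Gradient of f: grad f(x) = Q x + c = (7, -3)
Constraint values g_i(x) = a_i^T x - b_i:
  g_1((-3, -3)) = 0
  g_2((-3, -3)) = 0
Stationarity residual: grad f(x) + sum_i lambda_i a_i = (1, 1)
  -> stationarity FAILS
Primal feasibility (all g_i <= 0): OK
Dual feasibility (all lambda_i >= 0): OK
Complementary slackness (lambda_i * g_i(x) = 0 for all i): OK

Verdict: the first failing condition is stationarity -> stat.

stat


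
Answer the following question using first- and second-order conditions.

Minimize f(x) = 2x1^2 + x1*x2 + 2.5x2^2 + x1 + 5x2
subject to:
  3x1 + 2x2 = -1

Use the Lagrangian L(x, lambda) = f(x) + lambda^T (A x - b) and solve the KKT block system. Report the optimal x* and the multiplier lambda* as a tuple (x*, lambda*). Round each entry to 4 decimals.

Form the Lagrangian:
  L(x, lambda) = (1/2) x^T Q x + c^T x + lambda^T (A x - b)
Stationarity (grad_x L = 0): Q x + c + A^T lambda = 0.
Primal feasibility: A x = b.

This gives the KKT block system:
  [ Q   A^T ] [ x     ]   [-c ]
  [ A    0  ] [ lambda ] = [ b ]

Solving the linear system:
  x*      = (0.2653, -0.898)
  lambda* = (-0.3878)
  f(x*)   = -2.3061

x* = (0.2653, -0.898), lambda* = (-0.3878)


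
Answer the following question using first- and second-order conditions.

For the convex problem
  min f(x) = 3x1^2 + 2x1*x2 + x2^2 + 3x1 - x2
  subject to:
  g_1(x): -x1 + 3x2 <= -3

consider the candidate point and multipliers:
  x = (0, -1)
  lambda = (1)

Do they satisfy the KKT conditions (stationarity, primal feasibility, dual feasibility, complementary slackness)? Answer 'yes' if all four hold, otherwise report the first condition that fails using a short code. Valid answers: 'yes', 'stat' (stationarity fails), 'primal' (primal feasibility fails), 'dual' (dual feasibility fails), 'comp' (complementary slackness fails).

Gradient of f: grad f(x) = Q x + c = (1, -3)
Constraint values g_i(x) = a_i^T x - b_i:
  g_1((0, -1)) = 0
Stationarity residual: grad f(x) + sum_i lambda_i a_i = (0, 0)
  -> stationarity OK
Primal feasibility (all g_i <= 0): OK
Dual feasibility (all lambda_i >= 0): OK
Complementary slackness (lambda_i * g_i(x) = 0 for all i): OK

Verdict: yes, KKT holds.

yes


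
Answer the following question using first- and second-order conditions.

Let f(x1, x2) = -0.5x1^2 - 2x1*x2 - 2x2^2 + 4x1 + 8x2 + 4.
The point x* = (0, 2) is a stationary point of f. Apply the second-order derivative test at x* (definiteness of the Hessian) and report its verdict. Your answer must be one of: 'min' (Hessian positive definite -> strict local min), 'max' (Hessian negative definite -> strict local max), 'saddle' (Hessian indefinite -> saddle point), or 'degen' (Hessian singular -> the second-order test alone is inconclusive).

Compute the Hessian H = grad^2 f:
  H = [[-1, -2], [-2, -4]]
Verify stationarity: grad f(x*) = H x* + g = (0, 0).
Eigenvalues of H: -5, 0.
H has a zero eigenvalue (singular; negative semidefinite but not definite), so H is neither positive definite, negative definite, nor indefinite. The second-order test alone is inconclusive -> degen.
(Indeed, f is constant along the null direction of H through x*, so x* is not a strict local extremum.)

degen


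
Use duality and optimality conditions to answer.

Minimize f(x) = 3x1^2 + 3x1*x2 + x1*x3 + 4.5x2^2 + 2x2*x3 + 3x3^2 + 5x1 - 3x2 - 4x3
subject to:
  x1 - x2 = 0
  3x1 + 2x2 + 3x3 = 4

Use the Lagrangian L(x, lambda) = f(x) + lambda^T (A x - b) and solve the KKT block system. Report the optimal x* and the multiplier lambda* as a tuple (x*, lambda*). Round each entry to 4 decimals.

Form the Lagrangian:
  L(x, lambda) = (1/2) x^T Q x + c^T x + lambda^T (A x - b)
Stationarity (grad_x L = 0): Q x + c + A^T lambda = 0.
Primal feasibility: A x = b.

This gives the KKT block system:
  [ Q   A^T ] [ x     ]   [-c ]
  [ A    0  ] [ lambda ] = [ b ]

Solving the linear system:
  x*      = (0.0241, 0.0241, 1.2932)
  lambda* = (-2.6787, -1.2771)
  f(x*)   = -0.008

x* = (0.0241, 0.0241, 1.2932), lambda* = (-2.6787, -1.2771)


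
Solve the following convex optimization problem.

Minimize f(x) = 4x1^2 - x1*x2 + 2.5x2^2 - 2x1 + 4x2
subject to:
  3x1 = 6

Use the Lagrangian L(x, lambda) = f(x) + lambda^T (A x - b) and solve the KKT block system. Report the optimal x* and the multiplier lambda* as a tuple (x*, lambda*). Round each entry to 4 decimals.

Form the Lagrangian:
  L(x, lambda) = (1/2) x^T Q x + c^T x + lambda^T (A x - b)
Stationarity (grad_x L = 0): Q x + c + A^T lambda = 0.
Primal feasibility: A x = b.

This gives the KKT block system:
  [ Q   A^T ] [ x     ]   [-c ]
  [ A    0  ] [ lambda ] = [ b ]

Solving the linear system:
  x*      = (2, -0.4)
  lambda* = (-4.8)
  f(x*)   = 11.6

x* = (2, -0.4), lambda* = (-4.8)


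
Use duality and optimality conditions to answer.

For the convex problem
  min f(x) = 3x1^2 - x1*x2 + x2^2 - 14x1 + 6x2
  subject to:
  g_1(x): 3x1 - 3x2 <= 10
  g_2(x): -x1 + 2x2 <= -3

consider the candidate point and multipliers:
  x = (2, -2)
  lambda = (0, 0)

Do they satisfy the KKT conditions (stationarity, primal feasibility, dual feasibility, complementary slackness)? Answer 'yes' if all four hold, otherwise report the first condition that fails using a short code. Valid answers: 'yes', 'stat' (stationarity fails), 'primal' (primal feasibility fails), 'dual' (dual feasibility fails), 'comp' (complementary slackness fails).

Gradient of f: grad f(x) = Q x + c = (0, 0)
Constraint values g_i(x) = a_i^T x - b_i:
  g_1((2, -2)) = 2
  g_2((2, -2)) = -3
Stationarity residual: grad f(x) + sum_i lambda_i a_i = (0, 0)
  -> stationarity OK
Primal feasibility (all g_i <= 0): FAILS
Dual feasibility (all lambda_i >= 0): OK
Complementary slackness (lambda_i * g_i(x) = 0 for all i): OK

Verdict: the first failing condition is primal_feasibility -> primal.

primal


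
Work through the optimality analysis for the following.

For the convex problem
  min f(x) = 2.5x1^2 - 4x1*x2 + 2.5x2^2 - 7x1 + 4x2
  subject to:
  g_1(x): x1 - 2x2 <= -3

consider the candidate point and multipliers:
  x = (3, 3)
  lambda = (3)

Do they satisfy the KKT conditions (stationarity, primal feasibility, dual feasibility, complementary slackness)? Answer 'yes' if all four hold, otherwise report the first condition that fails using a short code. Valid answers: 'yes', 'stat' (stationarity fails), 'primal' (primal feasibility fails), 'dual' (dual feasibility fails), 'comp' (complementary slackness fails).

Gradient of f: grad f(x) = Q x + c = (-4, 7)
Constraint values g_i(x) = a_i^T x - b_i:
  g_1((3, 3)) = 0
Stationarity residual: grad f(x) + sum_i lambda_i a_i = (-1, 1)
  -> stationarity FAILS
Primal feasibility (all g_i <= 0): OK
Dual feasibility (all lambda_i >= 0): OK
Complementary slackness (lambda_i * g_i(x) = 0 for all i): OK

Verdict: the first failing condition is stationarity -> stat.

stat


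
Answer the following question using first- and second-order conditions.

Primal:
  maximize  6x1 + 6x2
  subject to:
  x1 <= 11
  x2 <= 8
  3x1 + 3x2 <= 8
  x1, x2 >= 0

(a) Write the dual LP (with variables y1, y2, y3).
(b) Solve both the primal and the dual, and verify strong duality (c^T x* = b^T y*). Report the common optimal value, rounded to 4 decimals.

The standard primal-dual pair for 'max c^T x s.t. A x <= b, x >= 0' is:
  Dual:  min b^T y  s.t.  A^T y >= c,  y >= 0.

So the dual LP is:
  minimize  11y1 + 8y2 + 8y3
  subject to:
    y1 + 3y3 >= 6
    y2 + 3y3 >= 6
    y1, y2, y3 >= 0

Solving the primal: x* = (2.6667, 0).
  primal value c^T x* = 16.
Solving the dual: y* = (0, 0, 2).
  dual value b^T y* = 16.
Strong duality: c^T x* = b^T y*. Confirmed.

16


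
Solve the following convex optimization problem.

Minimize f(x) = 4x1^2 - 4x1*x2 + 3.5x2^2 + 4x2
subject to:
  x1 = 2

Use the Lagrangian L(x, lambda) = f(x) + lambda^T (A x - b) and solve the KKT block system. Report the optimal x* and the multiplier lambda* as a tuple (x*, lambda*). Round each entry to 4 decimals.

Form the Lagrangian:
  L(x, lambda) = (1/2) x^T Q x + c^T x + lambda^T (A x - b)
Stationarity (grad_x L = 0): Q x + c + A^T lambda = 0.
Primal feasibility: A x = b.

This gives the KKT block system:
  [ Q   A^T ] [ x     ]   [-c ]
  [ A    0  ] [ lambda ] = [ b ]

Solving the linear system:
  x*      = (2, 0.5714)
  lambda* = (-13.7143)
  f(x*)   = 14.8571

x* = (2, 0.5714), lambda* = (-13.7143)


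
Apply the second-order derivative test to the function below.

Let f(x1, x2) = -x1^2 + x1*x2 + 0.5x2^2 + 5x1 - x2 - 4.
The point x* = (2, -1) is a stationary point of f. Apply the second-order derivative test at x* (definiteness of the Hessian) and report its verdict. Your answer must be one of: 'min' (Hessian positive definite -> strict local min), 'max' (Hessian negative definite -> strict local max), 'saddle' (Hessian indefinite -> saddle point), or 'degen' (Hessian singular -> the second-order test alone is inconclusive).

Compute the Hessian H = grad^2 f:
  H = [[-2, 1], [1, 1]]
Verify stationarity: grad f(x*) = H x* + g = (0, 0).
Eigenvalues of H: -2.3028, 1.3028.
Eigenvalues have mixed signs, so H is indefinite -> x* is a saddle point.

saddle


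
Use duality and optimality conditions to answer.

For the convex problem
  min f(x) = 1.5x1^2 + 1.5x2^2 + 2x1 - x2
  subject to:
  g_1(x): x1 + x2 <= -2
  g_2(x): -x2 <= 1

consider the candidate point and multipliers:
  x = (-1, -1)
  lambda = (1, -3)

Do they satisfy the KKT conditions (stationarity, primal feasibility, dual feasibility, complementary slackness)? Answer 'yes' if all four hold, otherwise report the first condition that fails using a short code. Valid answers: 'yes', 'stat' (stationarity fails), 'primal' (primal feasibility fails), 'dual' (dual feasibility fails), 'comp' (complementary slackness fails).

Gradient of f: grad f(x) = Q x + c = (-1, -4)
Constraint values g_i(x) = a_i^T x - b_i:
  g_1((-1, -1)) = 0
  g_2((-1, -1)) = 0
Stationarity residual: grad f(x) + sum_i lambda_i a_i = (0, 0)
  -> stationarity OK
Primal feasibility (all g_i <= 0): OK
Dual feasibility (all lambda_i >= 0): FAILS
Complementary slackness (lambda_i * g_i(x) = 0 for all i): OK

Verdict: the first failing condition is dual_feasibility -> dual.

dual


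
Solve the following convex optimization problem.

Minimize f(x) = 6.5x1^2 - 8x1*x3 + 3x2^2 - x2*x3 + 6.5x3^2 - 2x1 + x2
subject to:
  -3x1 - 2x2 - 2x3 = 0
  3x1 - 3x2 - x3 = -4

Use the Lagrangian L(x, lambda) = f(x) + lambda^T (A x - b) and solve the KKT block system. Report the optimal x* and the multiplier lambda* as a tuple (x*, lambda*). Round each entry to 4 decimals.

Form the Lagrangian:
  L(x, lambda) = (1/2) x^T Q x + c^T x + lambda^T (A x - b)
Stationarity (grad_x L = 0): Q x + c + A^T lambda = 0.
Primal feasibility: A x = b.

This gives the KKT block system:
  [ Q   A^T ] [ x     ]   [-c ]
  [ A    0  ] [ lambda ] = [ b ]

Solving the linear system:
  x*      = (-0.504, 0.866, -0.1099)
  lambda* = (-0.2735, 2.2842)
  f(x*)   = 5.5054

x* = (-0.504, 0.866, -0.1099), lambda* = (-0.2735, 2.2842)


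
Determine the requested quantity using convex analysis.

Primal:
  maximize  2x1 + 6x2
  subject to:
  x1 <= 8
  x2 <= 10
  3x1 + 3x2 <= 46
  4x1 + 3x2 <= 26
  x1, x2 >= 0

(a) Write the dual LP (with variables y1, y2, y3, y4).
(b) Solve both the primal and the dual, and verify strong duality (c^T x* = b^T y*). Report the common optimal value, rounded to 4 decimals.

The standard primal-dual pair for 'max c^T x s.t. A x <= b, x >= 0' is:
  Dual:  min b^T y  s.t.  A^T y >= c,  y >= 0.

So the dual LP is:
  minimize  8y1 + 10y2 + 46y3 + 26y4
  subject to:
    y1 + 3y3 + 4y4 >= 2
    y2 + 3y3 + 3y4 >= 6
    y1, y2, y3, y4 >= 0

Solving the primal: x* = (0, 8.6667).
  primal value c^T x* = 52.
Solving the dual: y* = (0, 0, 0, 2).
  dual value b^T y* = 52.
Strong duality: c^T x* = b^T y*. Confirmed.

52


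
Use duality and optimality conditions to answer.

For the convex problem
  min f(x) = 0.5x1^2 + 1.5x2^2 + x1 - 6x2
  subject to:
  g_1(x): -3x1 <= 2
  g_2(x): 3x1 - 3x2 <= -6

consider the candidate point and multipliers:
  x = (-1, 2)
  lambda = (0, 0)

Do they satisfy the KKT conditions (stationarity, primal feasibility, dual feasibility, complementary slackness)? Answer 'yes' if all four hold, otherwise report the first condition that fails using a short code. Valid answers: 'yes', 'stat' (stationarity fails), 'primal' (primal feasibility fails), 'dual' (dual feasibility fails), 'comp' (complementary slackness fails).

Gradient of f: grad f(x) = Q x + c = (0, 0)
Constraint values g_i(x) = a_i^T x - b_i:
  g_1((-1, 2)) = 1
  g_2((-1, 2)) = -3
Stationarity residual: grad f(x) + sum_i lambda_i a_i = (0, 0)
  -> stationarity OK
Primal feasibility (all g_i <= 0): FAILS
Dual feasibility (all lambda_i >= 0): OK
Complementary slackness (lambda_i * g_i(x) = 0 for all i): OK

Verdict: the first failing condition is primal_feasibility -> primal.

primal


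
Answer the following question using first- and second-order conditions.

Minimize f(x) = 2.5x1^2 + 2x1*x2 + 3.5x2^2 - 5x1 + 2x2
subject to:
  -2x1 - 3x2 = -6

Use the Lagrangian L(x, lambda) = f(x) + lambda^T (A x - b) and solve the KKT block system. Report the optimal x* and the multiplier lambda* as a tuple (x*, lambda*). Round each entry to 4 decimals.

Form the Lagrangian:
  L(x, lambda) = (1/2) x^T Q x + c^T x + lambda^T (A x - b)
Stationarity (grad_x L = 0): Q x + c + A^T lambda = 0.
Primal feasibility: A x = b.

This gives the KKT block system:
  [ Q   A^T ] [ x     ]   [-c ]
  [ A    0  ] [ lambda ] = [ b ]

Solving the linear system:
  x*      = (2.1429, 0.5714)
  lambda* = (3.4286)
  f(x*)   = 5.5

x* = (2.1429, 0.5714), lambda* = (3.4286)


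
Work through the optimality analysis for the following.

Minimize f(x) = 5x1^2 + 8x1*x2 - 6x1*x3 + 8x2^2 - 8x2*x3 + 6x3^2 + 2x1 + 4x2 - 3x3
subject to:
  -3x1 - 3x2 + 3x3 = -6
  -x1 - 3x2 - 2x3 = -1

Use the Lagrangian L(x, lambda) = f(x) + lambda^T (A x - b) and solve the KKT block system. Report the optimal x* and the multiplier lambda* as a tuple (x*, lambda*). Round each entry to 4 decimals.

Form the Lagrangian:
  L(x, lambda) = (1/2) x^T Q x + c^T x + lambda^T (A x - b)
Stationarity (grad_x L = 0): Q x + c + A^T lambda = 0.
Primal feasibility: A x = b.

This gives the KKT block system:
  [ Q   A^T ] [ x     ]   [-c ]
  [ A    0  ] [ lambda ] = [ b ]

Solving the linear system:
  x*      = (1.4045, 0.1573, -0.4382)
  lambda* = (6.4232, 0.6629)
  f(x*)   = 21.9775

x* = (1.4045, 0.1573, -0.4382), lambda* = (6.4232, 0.6629)


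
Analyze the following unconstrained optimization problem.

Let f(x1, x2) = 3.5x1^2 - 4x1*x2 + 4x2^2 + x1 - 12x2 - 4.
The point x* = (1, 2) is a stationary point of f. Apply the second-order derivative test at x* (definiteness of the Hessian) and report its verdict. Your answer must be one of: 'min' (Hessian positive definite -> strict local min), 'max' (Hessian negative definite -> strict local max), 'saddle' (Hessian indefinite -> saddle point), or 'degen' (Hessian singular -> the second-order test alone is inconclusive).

Compute the Hessian H = grad^2 f:
  H = [[7, -4], [-4, 8]]
Verify stationarity: grad f(x*) = H x* + g = (0, 0).
Eigenvalues of H: 3.4689, 11.5311.
Both eigenvalues > 0, so H is positive definite -> x* is a strict local min.

min


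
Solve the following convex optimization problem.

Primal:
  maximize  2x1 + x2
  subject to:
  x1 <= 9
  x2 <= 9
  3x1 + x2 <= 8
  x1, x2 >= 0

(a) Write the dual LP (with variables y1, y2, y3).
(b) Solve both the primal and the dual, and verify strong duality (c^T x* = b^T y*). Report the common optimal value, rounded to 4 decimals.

The standard primal-dual pair for 'max c^T x s.t. A x <= b, x >= 0' is:
  Dual:  min b^T y  s.t.  A^T y >= c,  y >= 0.

So the dual LP is:
  minimize  9y1 + 9y2 + 8y3
  subject to:
    y1 + 3y3 >= 2
    y2 + y3 >= 1
    y1, y2, y3 >= 0

Solving the primal: x* = (0, 8).
  primal value c^T x* = 8.
Solving the dual: y* = (0, 0, 1).
  dual value b^T y* = 8.
Strong duality: c^T x* = b^T y*. Confirmed.

8


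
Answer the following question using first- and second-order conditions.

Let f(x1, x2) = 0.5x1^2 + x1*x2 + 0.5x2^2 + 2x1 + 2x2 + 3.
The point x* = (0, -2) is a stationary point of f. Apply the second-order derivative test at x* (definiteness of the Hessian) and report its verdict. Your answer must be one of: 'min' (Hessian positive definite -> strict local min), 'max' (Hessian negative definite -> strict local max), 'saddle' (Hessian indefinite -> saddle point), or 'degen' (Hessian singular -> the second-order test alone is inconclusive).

Compute the Hessian H = grad^2 f:
  H = [[1, 1], [1, 1]]
Verify stationarity: grad f(x*) = H x* + g = (0, 0).
Eigenvalues of H: 0, 2.
H has a zero eigenvalue (singular; positive semidefinite but not definite), so H is neither positive definite, negative definite, nor indefinite. The second-order test alone is inconclusive -> degen.
(Indeed, f is constant along the null direction of H through x*, so x* is not a strict local extremum.)

degen


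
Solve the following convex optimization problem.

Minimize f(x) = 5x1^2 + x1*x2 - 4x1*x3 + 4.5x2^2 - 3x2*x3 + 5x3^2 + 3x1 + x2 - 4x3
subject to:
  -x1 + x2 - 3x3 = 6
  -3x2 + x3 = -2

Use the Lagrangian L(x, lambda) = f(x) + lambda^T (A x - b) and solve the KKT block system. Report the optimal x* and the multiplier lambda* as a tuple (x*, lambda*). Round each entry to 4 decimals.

Form the Lagrangian:
  L(x, lambda) = (1/2) x^T Q x + c^T x + lambda^T (A x - b)
Stationarity (grad_x L = 0): Q x + c + A^T lambda = 0.
Primal feasibility: A x = b.

This gives the KKT block system:
  [ Q   A^T ] [ x     ]   [-c ]
  [ A    0  ] [ lambda ] = [ b ]

Solving the linear system:
  x*      = (-1.3645, 0.1706, -1.4883)
  lambda* = (-4.5217, 0.3712)
  f(x*)   = 14.9515

x* = (-1.3645, 0.1706, -1.4883), lambda* = (-4.5217, 0.3712)


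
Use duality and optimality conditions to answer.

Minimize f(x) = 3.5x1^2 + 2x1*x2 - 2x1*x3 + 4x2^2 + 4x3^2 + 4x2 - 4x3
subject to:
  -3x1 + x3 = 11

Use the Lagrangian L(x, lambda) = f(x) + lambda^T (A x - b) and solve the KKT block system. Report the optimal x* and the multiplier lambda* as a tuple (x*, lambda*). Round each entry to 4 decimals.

Form the Lagrangian:
  L(x, lambda) = (1/2) x^T Q x + c^T x + lambda^T (A x - b)
Stationarity (grad_x L = 0): Q x + c + A^T lambda = 0.
Primal feasibility: A x = b.

This gives the KKT block system:
  [ Q   A^T ] [ x     ]   [-c ]
  [ A    0  ] [ lambda ] = [ b ]

Solving the linear system:
  x*      = (-3.4436, 0.3609, 0.6692)
  lambda* = (-8.2406)
  f(x*)   = 44.7068

x* = (-3.4436, 0.3609, 0.6692), lambda* = (-8.2406)


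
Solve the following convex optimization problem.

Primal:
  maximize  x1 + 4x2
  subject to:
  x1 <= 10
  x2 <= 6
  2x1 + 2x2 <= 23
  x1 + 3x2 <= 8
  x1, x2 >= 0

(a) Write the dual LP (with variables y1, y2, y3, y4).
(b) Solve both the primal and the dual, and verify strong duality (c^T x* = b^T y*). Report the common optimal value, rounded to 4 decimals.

The standard primal-dual pair for 'max c^T x s.t. A x <= b, x >= 0' is:
  Dual:  min b^T y  s.t.  A^T y >= c,  y >= 0.

So the dual LP is:
  minimize  10y1 + 6y2 + 23y3 + 8y4
  subject to:
    y1 + 2y3 + y4 >= 1
    y2 + 2y3 + 3y4 >= 4
    y1, y2, y3, y4 >= 0

Solving the primal: x* = (0, 2.6667).
  primal value c^T x* = 10.6667.
Solving the dual: y* = (0, 0, 0, 1.3333).
  dual value b^T y* = 10.6667.
Strong duality: c^T x* = b^T y*. Confirmed.

10.6667


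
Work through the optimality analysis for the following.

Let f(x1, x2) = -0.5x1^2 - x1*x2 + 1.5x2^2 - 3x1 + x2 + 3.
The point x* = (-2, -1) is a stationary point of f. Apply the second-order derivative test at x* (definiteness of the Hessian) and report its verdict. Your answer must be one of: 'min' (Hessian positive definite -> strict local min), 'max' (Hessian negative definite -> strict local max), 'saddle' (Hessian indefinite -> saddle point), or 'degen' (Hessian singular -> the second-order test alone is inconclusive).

Compute the Hessian H = grad^2 f:
  H = [[-1, -1], [-1, 3]]
Verify stationarity: grad f(x*) = H x* + g = (0, 0).
Eigenvalues of H: -1.2361, 3.2361.
Eigenvalues have mixed signs, so H is indefinite -> x* is a saddle point.

saddle


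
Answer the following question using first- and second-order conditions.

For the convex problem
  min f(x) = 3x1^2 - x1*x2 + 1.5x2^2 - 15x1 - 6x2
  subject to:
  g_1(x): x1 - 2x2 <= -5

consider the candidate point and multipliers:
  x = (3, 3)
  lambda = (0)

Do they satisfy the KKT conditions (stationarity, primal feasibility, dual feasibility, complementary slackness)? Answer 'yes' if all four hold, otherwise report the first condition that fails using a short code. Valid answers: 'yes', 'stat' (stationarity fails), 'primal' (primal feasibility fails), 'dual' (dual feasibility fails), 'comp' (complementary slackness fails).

Gradient of f: grad f(x) = Q x + c = (0, 0)
Constraint values g_i(x) = a_i^T x - b_i:
  g_1((3, 3)) = 2
Stationarity residual: grad f(x) + sum_i lambda_i a_i = (0, 0)
  -> stationarity OK
Primal feasibility (all g_i <= 0): FAILS
Dual feasibility (all lambda_i >= 0): OK
Complementary slackness (lambda_i * g_i(x) = 0 for all i): OK

Verdict: the first failing condition is primal_feasibility -> primal.

primal


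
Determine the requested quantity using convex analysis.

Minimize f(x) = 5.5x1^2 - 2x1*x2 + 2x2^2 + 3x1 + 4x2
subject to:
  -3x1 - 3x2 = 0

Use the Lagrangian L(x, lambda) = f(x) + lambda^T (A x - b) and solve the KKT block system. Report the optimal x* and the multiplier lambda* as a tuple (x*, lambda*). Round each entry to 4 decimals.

Form the Lagrangian:
  L(x, lambda) = (1/2) x^T Q x + c^T x + lambda^T (A x - b)
Stationarity (grad_x L = 0): Q x + c + A^T lambda = 0.
Primal feasibility: A x = b.

This gives the KKT block system:
  [ Q   A^T ] [ x     ]   [-c ]
  [ A    0  ] [ lambda ] = [ b ]

Solving the linear system:
  x*      = (0.0526, -0.0526)
  lambda* = (1.2281)
  f(x*)   = -0.0263

x* = (0.0526, -0.0526), lambda* = (1.2281)


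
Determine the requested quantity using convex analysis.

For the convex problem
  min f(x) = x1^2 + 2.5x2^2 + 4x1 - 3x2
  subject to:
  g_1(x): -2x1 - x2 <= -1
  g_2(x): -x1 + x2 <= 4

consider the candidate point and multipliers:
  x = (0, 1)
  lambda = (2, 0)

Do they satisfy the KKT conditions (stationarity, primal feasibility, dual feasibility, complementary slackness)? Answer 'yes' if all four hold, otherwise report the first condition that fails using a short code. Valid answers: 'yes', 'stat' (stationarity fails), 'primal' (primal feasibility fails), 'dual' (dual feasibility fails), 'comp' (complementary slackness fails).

Gradient of f: grad f(x) = Q x + c = (4, 2)
Constraint values g_i(x) = a_i^T x - b_i:
  g_1((0, 1)) = 0
  g_2((0, 1)) = -3
Stationarity residual: grad f(x) + sum_i lambda_i a_i = (0, 0)
  -> stationarity OK
Primal feasibility (all g_i <= 0): OK
Dual feasibility (all lambda_i >= 0): OK
Complementary slackness (lambda_i * g_i(x) = 0 for all i): OK

Verdict: yes, KKT holds.

yes


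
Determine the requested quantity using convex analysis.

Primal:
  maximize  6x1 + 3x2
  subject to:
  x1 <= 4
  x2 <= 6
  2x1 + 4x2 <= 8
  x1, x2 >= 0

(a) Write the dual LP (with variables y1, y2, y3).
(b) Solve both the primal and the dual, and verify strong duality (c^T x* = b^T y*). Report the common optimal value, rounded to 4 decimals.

The standard primal-dual pair for 'max c^T x s.t. A x <= b, x >= 0' is:
  Dual:  min b^T y  s.t.  A^T y >= c,  y >= 0.

So the dual LP is:
  minimize  4y1 + 6y2 + 8y3
  subject to:
    y1 + 2y3 >= 6
    y2 + 4y3 >= 3
    y1, y2, y3 >= 0

Solving the primal: x* = (4, 0).
  primal value c^T x* = 24.
Solving the dual: y* = (4.5, 0, 0.75).
  dual value b^T y* = 24.
Strong duality: c^T x* = b^T y*. Confirmed.

24


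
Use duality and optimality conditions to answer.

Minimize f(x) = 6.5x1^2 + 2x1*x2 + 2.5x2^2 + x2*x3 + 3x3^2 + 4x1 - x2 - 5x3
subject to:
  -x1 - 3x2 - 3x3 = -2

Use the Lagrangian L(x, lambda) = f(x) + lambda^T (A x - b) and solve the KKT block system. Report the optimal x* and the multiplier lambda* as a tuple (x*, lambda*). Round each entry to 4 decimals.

Form the Lagrangian:
  L(x, lambda) = (1/2) x^T Q x + c^T x + lambda^T (A x - b)
Stationarity (grad_x L = 0): Q x + c + A^T lambda = 0.
Primal feasibility: A x = b.

This gives the KKT block system:
  [ Q   A^T ] [ x     ]   [-c ]
  [ A    0  ] [ lambda ] = [ b ]

Solving the linear system:
  x*      = (-0.3337, 0.0619, 0.716)
  lambda* = (-0.214)
  f(x*)   = -2.7023

x* = (-0.3337, 0.0619, 0.716), lambda* = (-0.214)


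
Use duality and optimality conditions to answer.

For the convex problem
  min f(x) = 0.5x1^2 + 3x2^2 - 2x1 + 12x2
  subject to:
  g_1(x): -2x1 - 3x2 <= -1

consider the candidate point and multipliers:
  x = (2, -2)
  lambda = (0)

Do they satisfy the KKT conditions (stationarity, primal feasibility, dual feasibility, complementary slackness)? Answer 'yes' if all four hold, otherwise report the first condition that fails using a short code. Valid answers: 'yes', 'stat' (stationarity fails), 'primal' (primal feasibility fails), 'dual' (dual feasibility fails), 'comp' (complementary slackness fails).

Gradient of f: grad f(x) = Q x + c = (0, 0)
Constraint values g_i(x) = a_i^T x - b_i:
  g_1((2, -2)) = 3
Stationarity residual: grad f(x) + sum_i lambda_i a_i = (0, 0)
  -> stationarity OK
Primal feasibility (all g_i <= 0): FAILS
Dual feasibility (all lambda_i >= 0): OK
Complementary slackness (lambda_i * g_i(x) = 0 for all i): OK

Verdict: the first failing condition is primal_feasibility -> primal.

primal


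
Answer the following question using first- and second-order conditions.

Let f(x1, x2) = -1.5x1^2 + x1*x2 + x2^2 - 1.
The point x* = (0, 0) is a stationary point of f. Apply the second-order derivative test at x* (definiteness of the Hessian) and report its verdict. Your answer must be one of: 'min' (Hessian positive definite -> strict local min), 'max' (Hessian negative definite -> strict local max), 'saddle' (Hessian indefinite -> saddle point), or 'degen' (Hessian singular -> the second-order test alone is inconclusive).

Compute the Hessian H = grad^2 f:
  H = [[-3, 1], [1, 2]]
Verify stationarity: grad f(x*) = H x* + g = (0, 0).
Eigenvalues of H: -3.1926, 2.1926.
Eigenvalues have mixed signs, so H is indefinite -> x* is a saddle point.

saddle
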